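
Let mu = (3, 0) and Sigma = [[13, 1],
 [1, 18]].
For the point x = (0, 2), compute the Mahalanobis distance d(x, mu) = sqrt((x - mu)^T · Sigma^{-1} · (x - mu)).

Step 1 — centre the observation: (x - mu) = (-3, 2).

Step 2 — invert Sigma. det(Sigma) = 13·18 - (1)² = 233.
  Sigma^{-1} = (1/det) · [[d, -b], [-b, a]] = [[0.0773, -0.0043],
 [-0.0043, 0.0558]].

Step 3 — form the quadratic (x - mu)^T · Sigma^{-1} · (x - mu):
  Sigma^{-1} · (x - mu) = (-0.2403, 0.1245).
  (x - mu)^T · [Sigma^{-1} · (x - mu)] = (-3)·(-0.2403) + (2)·(0.1245) = 0.97.

Step 4 — take square root: d = √(0.97) ≈ 0.9849.

d(x, mu) = √(0.97) ≈ 0.9849


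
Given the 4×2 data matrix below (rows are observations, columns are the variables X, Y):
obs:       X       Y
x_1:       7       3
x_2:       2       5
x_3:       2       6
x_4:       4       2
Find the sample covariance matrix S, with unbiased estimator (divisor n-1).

Step 1 — column means:
  mean(X) = (7 + 2 + 2 + 4) / 4 = 15/4 = 3.75
  mean(Y) = (3 + 5 + 6 + 2) / 4 = 16/4 = 4

Step 2 — sample covariance S[i,j] = (1/(n-1)) · Σ_k (x_{k,i} - mean_i) · (x_{k,j} - mean_j), with n-1 = 3.
  S[X,X] = ((3.25)·(3.25) + (-1.75)·(-1.75) + (-1.75)·(-1.75) + (0.25)·(0.25)) / 3 = 16.75/3 = 5.5833
  S[X,Y] = ((3.25)·(-1) + (-1.75)·(1) + (-1.75)·(2) + (0.25)·(-2)) / 3 = -9/3 = -3
  S[Y,Y] = ((-1)·(-1) + (1)·(1) + (2)·(2) + (-2)·(-2)) / 3 = 10/3 = 3.3333

S is symmetric (S[j,i] = S[i,j]). Assembling:

S = [[5.5833, -3],
 [-3, 3.3333]]


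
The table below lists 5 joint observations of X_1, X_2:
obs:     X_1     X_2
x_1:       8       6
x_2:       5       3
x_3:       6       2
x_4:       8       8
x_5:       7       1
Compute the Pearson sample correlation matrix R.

Step 1 — column means:
  mean(X_1) = (8 + 5 + 6 + 8 + 7) / 5 = 34/5 = 6.8
  mean(X_2) = (6 + 3 + 2 + 8 + 1) / 5 = 20/5 = 4

Step 2 — sample variances and covariances s[i,j] = (1/(n-1)) · Σ_k (x_{k,i} - mean_i) · (x_{k,j} - mean_j), with n-1 = 4:
  s[X_1,X_1] = ((1.2)·(1.2) + (-1.8)·(-1.8) + (-0.8)·(-0.8) + (1.2)·(1.2) + (0.2)·(0.2)) / 4 = 6.8/4 = 1.7
  s[X_1,X_2] = ((1.2)·(2) + (-1.8)·(-1) + (-0.8)·(-2) + (1.2)·(4) + (0.2)·(-3)) / 4 = 10/4 = 2.5
  s[X_2,X_2] = ((2)·(2) + (-1)·(-1) + (-2)·(-2) + (4)·(4) + (-3)·(-3)) / 4 = 34/4 = 8.5
  Sample standard deviations s_i = √(s[i,i]):
  s(X_1) = √(1.7) = 1.3038
  s(X_2) = √(8.5) = 2.9155

Step 3 — r_{ij} = s_{ij} / (s_i · s_j):
  r[X_1,X_1] = 1 (diagonal).
  r[X_1,X_2] = 2.5 / (1.3038 · 2.9155) = 2.5 / 3.8013 = 0.6577
  r[X_2,X_2] = 1 (diagonal).

R is symmetric with unit diagonal. Assembling:

R = [[1, 0.6577],
 [0.6577, 1]]


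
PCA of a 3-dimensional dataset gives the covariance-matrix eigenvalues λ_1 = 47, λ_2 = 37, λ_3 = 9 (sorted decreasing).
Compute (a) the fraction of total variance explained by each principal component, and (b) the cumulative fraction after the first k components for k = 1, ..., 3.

Step 1 — total variance = trace(Sigma) = Σ λ_i = 47 + 37 + 9 = 93.

Step 2 — fraction explained by component i = λ_i / Σ λ:
  PC1: 47/93 = 0.5054
  PC2: 37/93 = 0.3978
  PC3: 9/93 = 0.0968

Step 3 — cumulative fraction after k components = (λ_1 + ... + λ_k) / Σ λ:
  k = 1: 47/93 = 0.5054
  k = 2: (47 + 37)/93 = 84/93 = 0.9032
  k = 3: (47 + 37 + 9)/93 = 93/93 = 1

Summary (fraction, with percent):

explained: PC1 0.5054 (50.54%), PC2 0.3978 (39.78%), PC3 0.0968 (9.68%);  cumulative: 0.5054, 0.9032, 1


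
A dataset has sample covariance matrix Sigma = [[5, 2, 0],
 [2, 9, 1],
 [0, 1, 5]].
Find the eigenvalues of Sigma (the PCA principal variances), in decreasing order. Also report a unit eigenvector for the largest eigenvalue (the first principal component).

Step 1 — characteristic polynomial p(λ) = det(λI - Sigma) = λ³ - tr·λ² + c_1·λ - det, where tr = trace, c_1 = sum of the principal 2×2 minors, det = det(Sigma):
  tr = 5 + 9 + 5 = 19,
  c_1 = (5·9 - (2)²) + (5·5 - (0)²) + (9·5 - (1)²) = 41 + 25 + 44 = 110,
  det = 5·(9·5 - (1)²) - (2)·((2)·5 - (1)·(0)) + (0)·((2)·(1) - 9·(0)) = 5·(44) - (2)·(10) + (0)·(2) = 200.
  So p(λ) = λ³ - 19λ² + 110λ - 200.
Step 2 — look for an integer root (rational root theorem: any rational root is an integer divisor of 200). Testing λ = 4:
  p(4) = 64 - 304 + 440 - 200 = 0  ✓
  Dividing out (λ - 4): p(λ) = (λ - 4)(λ² - 15λ + 50).
Step 3 — remaining eigenvalues from the quadratic λ² - 15λ + 50 = 0:
  Δ = 15² - 4·50 = 225 - 200 = 25,  λ = (15 ± √25)/2 = (15 ± 5)/2 = 10 or 5.
  Sorted: λ_1 = 10,  λ_2 = 5,  λ_3 = 4  (check: sum = 19 = tr ✓).

Step 4 — unit eigenvector for λ_1 = 10: v spans the null space of (Sigma - λ_1 I), whose rows are
  r_1 = (-5, 2, 0),  r_2 = (2, -1, 1),  r_3 = (0, 1, -5).
  v is orthogonal to every row, so take v ∝ r_1 × r_2 = ((2)·(1) - (0)·(-1), (0)·(2) - (-5)·(1), (-5)·(-1) - (2)·(2)) = (2, 5, 1).
  Let u = (2, 5, 1).
  ||u|| = √((2)² + (5)² + (1)²) = √(30) ≈ 5.4772,  v_1 = u/||u|| ≈ (0.3651, 0.9129, 0.1826) (||v_1|| = 1).

λ_1 = 10,  λ_2 = 5,  λ_3 = 4;  v_1 ≈ (0.3651, 0.9129, 0.1826)


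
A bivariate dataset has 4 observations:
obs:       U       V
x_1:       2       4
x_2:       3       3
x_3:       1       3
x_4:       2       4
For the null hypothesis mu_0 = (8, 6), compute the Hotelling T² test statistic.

Step 1 — sample mean vector:
  mean(U) = (2 + 3 + 1 + 2) / 4 = 8/4 = 2
  mean(V) = (4 + 3 + 3 + 4) / 4 = 14/4 = 3.5
  x̄ = (2, 3.5),  deviation x̄ - mu_0 = (2, 3.5) - (8, 6) = (-6, -2.5).

Step 2 — sample covariance matrix, S[i,j] = (1/(n-1)) · Σ_k (x_{k,i} - mean_i) · (x_{k,j} - mean_j), divisor n-1 = 3:
  S[U,U] = ((0)·(0) + (1)·(1) + (-1)·(-1) + (0)·(0)) / 3 = 2/3 = 0.6667
  S[U,V] = ((0)·(0.5) + (1)·(-0.5) + (-1)·(-0.5) + (0)·(0.5)) / 3 = 0/3 = 0
  S[V,V] = ((0.5)·(0.5) + (-0.5)·(-0.5) + (-0.5)·(-0.5) + (0.5)·(0.5)) / 3 = 1/3 = 0.3333
  S = [[0.6667, 0],
 [0, 0.3333]].

Step 3 — invert S. det(S) = 0.6667·0.3333 - (0)² = 0.2222.
  S^{-1} = (1/det) · [[d, -b], [-b, a]] = [[1.5, 0],
 [0, 3]].

Step 4 — quadratic form (x̄ - mu_0)^T · S^{-1} · (x̄ - mu_0):
  S^{-1} · (x̄ - mu_0) = (-9, -7.5),
  (x̄ - mu_0)^T · [...] = (-6)·(-9) + (-2.5)·(-7.5) = 72.75.

Step 5 — scale by n: T² = 4 · 72.75 = 291.

T² ≈ 291


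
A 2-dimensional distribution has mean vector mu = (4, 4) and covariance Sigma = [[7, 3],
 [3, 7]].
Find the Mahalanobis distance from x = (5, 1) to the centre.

Step 1 — centre the observation: (x - mu) = (1, -3).

Step 2 — invert Sigma. det(Sigma) = 7·7 - (3)² = 40.
  Sigma^{-1} = (1/det) · [[d, -b], [-b, a]] = [[0.175, -0.075],
 [-0.075, 0.175]].

Step 3 — form the quadratic (x - mu)^T · Sigma^{-1} · (x - mu):
  Sigma^{-1} · (x - mu) = (0.4, -0.6).
  (x - mu)^T · [Sigma^{-1} · (x - mu)] = (1)·(0.4) + (-3)·(-0.6) = 2.2.

Step 4 — take square root: d = √(2.2) ≈ 1.4832.

d(x, mu) = √(2.2) ≈ 1.4832


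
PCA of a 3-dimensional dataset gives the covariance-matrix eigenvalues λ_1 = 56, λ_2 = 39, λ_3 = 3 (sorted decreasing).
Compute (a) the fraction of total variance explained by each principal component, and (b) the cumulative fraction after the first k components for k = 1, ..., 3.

Step 1 — total variance = trace(Sigma) = Σ λ_i = 56 + 39 + 3 = 98.

Step 2 — fraction explained by component i = λ_i / Σ λ:
  PC1: 56/98 = 0.5714
  PC2: 39/98 = 0.398
  PC3: 3/98 = 0.0306

Step 3 — cumulative fraction after k components = (λ_1 + ... + λ_k) / Σ λ:
  k = 1: 56/98 = 0.5714
  k = 2: (56 + 39)/98 = 95/98 = 0.9694
  k = 3: (56 + 39 + 3)/98 = 98/98 = 1

Summary (fraction, with percent):

explained: PC1 0.5714 (57.14%), PC2 0.398 (39.8%), PC3 0.0306 (3.06%);  cumulative: 0.5714, 0.9694, 1


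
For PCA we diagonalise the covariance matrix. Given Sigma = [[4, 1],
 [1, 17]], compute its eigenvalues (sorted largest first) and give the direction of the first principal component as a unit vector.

Step 1 — characteristic polynomial of 2×2 Sigma:
  det(Sigma - λI) = λ² - trace · λ + det = 0.
  trace = 4 + 17 = 21, det = 4·17 - (1)² = 67.
Step 2 — discriminant:
  Δ = trace² - 4·det = 441 - 268 = 173.
Step 3 — eigenvalues:
  λ = (trace ± √Δ)/2 = (21 ± 13.1529)/2,
  λ_1 = 17.0765,  λ_2 = 3.9235.

Step 4 — unit eigenvector for λ_1: solve (Sigma - λ_1 I)v = 0. First row:
  (4 - 17.0765)·v_x + (1)·v_y = 0, i.e. (-13.0765)·v_x + (1)·v_y = 0,
  so v ∝ (b, λ_1 - a) = (1, 13.0765) = u.
  ||u|| = √((1)² + (13.0765)²) = √(171.9942) ≈ 13.1147,
  v_1 = u/||u|| ≈ (0.0763, 0.9971) (||v_1|| = 1).

λ_1 = 17.0765,  λ_2 = 3.9235;  v_1 ≈ (0.0763, 0.9971)


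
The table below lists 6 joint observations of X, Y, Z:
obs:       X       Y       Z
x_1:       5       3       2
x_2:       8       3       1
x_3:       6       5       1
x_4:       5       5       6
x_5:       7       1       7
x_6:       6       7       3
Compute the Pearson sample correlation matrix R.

Step 1 — column means:
  mean(X) = (5 + 8 + 6 + 5 + 7 + 6) / 6 = 37/6 = 6.1667
  mean(Y) = (3 + 3 + 5 + 5 + 1 + 7) / 6 = 24/6 = 4
  mean(Z) = (2 + 1 + 1 + 6 + 7 + 3) / 6 = 20/6 = 3.3333

Step 2 — sample variances and covariances s[i,j] = (1/(n-1)) · Σ_k (x_{k,i} - mean_i) · (x_{k,j} - mean_j), with n-1 = 5:
  s[X,X] = ((-1.1667)·(-1.1667) + (1.8333)·(1.8333) + (-0.1667)·(-0.1667) + (-1.1667)·(-1.1667) + (0.8333)·(0.8333) + (-0.1667)·(-0.1667)) / 5 = 6.8333/5 = 1.3667
  s[X,Y] = ((-1.1667)·(-1) + (1.8333)·(-1) + (-0.1667)·(1) + (-1.1667)·(1) + (0.8333)·(-3) + (-0.1667)·(3)) / 5 = -5/5 = -1
  s[X,Z] = ((-1.1667)·(-1.3333) + (1.8333)·(-2.3333) + (-0.1667)·(-2.3333) + (-1.1667)·(2.6667) + (0.8333)·(3.6667) + (-0.1667)·(-0.3333)) / 5 = -2.3333/5 = -0.4667
  s[Y,Y] = ((-1)·(-1) + (-1)·(-1) + (1)·(1) + (1)·(1) + (-3)·(-3) + (3)·(3)) / 5 = 22/5 = 4.4
  s[Y,Z] = ((-1)·(-1.3333) + (-1)·(-2.3333) + (1)·(-2.3333) + (1)·(2.6667) + (-3)·(3.6667) + (3)·(-0.3333)) / 5 = -8/5 = -1.6
  s[Z,Z] = ((-1.3333)·(-1.3333) + (-2.3333)·(-2.3333) + (-2.3333)·(-2.3333) + (2.6667)·(2.6667) + (3.6667)·(3.6667) + (-0.3333)·(-0.3333)) / 5 = 33.3333/5 = 6.6667
  Sample standard deviations s_i = √(s[i,i]):
  s(X) = √(1.3667) = 1.169
  s(Y) = √(4.4) = 2.0976
  s(Z) = √(6.6667) = 2.582

Step 3 — r_{ij} = s_{ij} / (s_i · s_j):
  r[X,X] = 1 (diagonal).
  r[X,Y] = -1 / (1.169 · 2.0976) = -1 / 2.4522 = -0.4078
  r[X,Z] = -0.4667 / (1.169 · 2.582) = -0.4667 / 3.0185 = -0.1546
  r[Y,Y] = 1 (diagonal).
  r[Y,Z] = -1.6 / (2.0976 · 2.582) = -1.6 / 5.416 = -0.2954
  r[Z,Z] = 1 (diagonal).

R is symmetric with unit diagonal. Assembling:

R = [[1, -0.4078, -0.1546],
 [-0.4078, 1, -0.2954],
 [-0.1546, -0.2954, 1]]


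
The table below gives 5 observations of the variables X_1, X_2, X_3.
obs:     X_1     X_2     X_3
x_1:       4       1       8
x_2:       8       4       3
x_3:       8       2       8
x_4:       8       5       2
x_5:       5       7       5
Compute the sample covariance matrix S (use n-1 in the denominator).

Step 1 — column means:
  mean(X_1) = (4 + 8 + 8 + 8 + 5) / 5 = 33/5 = 6.6
  mean(X_2) = (1 + 4 + 2 + 5 + 7) / 5 = 19/5 = 3.8
  mean(X_3) = (8 + 3 + 8 + 2 + 5) / 5 = 26/5 = 5.2

Step 2 — sample covariance S[i,j] = (1/(n-1)) · Σ_k (x_{k,i} - mean_i) · (x_{k,j} - mean_j), with n-1 = 4.
  S[X_1,X_1] = ((-2.6)·(-2.6) + (1.4)·(1.4) + (1.4)·(1.4) + (1.4)·(1.4) + (-1.6)·(-1.6)) / 4 = 15.2/4 = 3.8
  S[X_1,X_2] = ((-2.6)·(-2.8) + (1.4)·(0.2) + (1.4)·(-1.8) + (1.4)·(1.2) + (-1.6)·(3.2)) / 4 = 1.6/4 = 0.4
  S[X_1,X_3] = ((-2.6)·(2.8) + (1.4)·(-2.2) + (1.4)·(2.8) + (1.4)·(-3.2) + (-1.6)·(-0.2)) / 4 = -10.6/4 = -2.65
  S[X_2,X_2] = ((-2.8)·(-2.8) + (0.2)·(0.2) + (-1.8)·(-1.8) + (1.2)·(1.2) + (3.2)·(3.2)) / 4 = 22.8/4 = 5.7
  S[X_2,X_3] = ((-2.8)·(2.8) + (0.2)·(-2.2) + (-1.8)·(2.8) + (1.2)·(-3.2) + (3.2)·(-0.2)) / 4 = -17.8/4 = -4.45
  S[X_3,X_3] = ((2.8)·(2.8) + (-2.2)·(-2.2) + (2.8)·(2.8) + (-3.2)·(-3.2) + (-0.2)·(-0.2)) / 4 = 30.8/4 = 7.7

S is symmetric (S[j,i] = S[i,j]). Assembling:

S = [[3.8, 0.4, -2.65],
 [0.4, 5.7, -4.45],
 [-2.65, -4.45, 7.7]]


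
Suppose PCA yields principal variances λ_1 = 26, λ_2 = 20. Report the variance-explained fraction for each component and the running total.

Step 1 — total variance = trace(Sigma) = Σ λ_i = 26 + 20 = 46.

Step 2 — fraction explained by component i = λ_i / Σ λ:
  PC1: 26/46 = 0.5652
  PC2: 20/46 = 0.4348

Step 3 — cumulative fraction after k components = (λ_1 + ... + λ_k) / Σ λ:
  k = 1: 26/46 = 0.5652
  k = 2: (26 + 20)/46 = 46/46 = 1

Summary (fraction, with percent):

explained: PC1 0.5652 (56.52%), PC2 0.4348 (43.48%);  cumulative: 0.5652, 1


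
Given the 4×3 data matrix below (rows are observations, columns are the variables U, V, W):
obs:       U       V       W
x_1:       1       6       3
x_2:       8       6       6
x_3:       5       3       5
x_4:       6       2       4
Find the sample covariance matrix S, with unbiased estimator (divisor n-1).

Step 1 — column means:
  mean(U) = (1 + 8 + 5 + 6) / 4 = 20/4 = 5
  mean(V) = (6 + 6 + 3 + 2) / 4 = 17/4 = 4.25
  mean(W) = (3 + 6 + 5 + 4) / 4 = 18/4 = 4.5

Step 2 — sample covariance S[i,j] = (1/(n-1)) · Σ_k (x_{k,i} - mean_i) · (x_{k,j} - mean_j), with n-1 = 3.
  S[U,U] = ((-4)·(-4) + (3)·(3) + (0)·(0) + (1)·(1)) / 3 = 26/3 = 8.6667
  S[U,V] = ((-4)·(1.75) + (3)·(1.75) + (0)·(-1.25) + (1)·(-2.25)) / 3 = -4/3 = -1.3333
  S[U,W] = ((-4)·(-1.5) + (3)·(1.5) + (0)·(0.5) + (1)·(-0.5)) / 3 = 10/3 = 3.3333
  S[V,V] = ((1.75)·(1.75) + (1.75)·(1.75) + (-1.25)·(-1.25) + (-2.25)·(-2.25)) / 3 = 12.75/3 = 4.25
  S[V,W] = ((1.75)·(-1.5) + (1.75)·(1.5) + (-1.25)·(0.5) + (-2.25)·(-0.5)) / 3 = 0.5/3 = 0.1667
  S[W,W] = ((-1.5)·(-1.5) + (1.5)·(1.5) + (0.5)·(0.5) + (-0.5)·(-0.5)) / 3 = 5/3 = 1.6667

S is symmetric (S[j,i] = S[i,j]). Assembling:

S = [[8.6667, -1.3333, 3.3333],
 [-1.3333, 4.25, 0.1667],
 [3.3333, 0.1667, 1.6667]]


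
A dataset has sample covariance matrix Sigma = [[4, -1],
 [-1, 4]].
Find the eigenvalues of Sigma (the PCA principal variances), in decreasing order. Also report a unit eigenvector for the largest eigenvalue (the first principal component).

Step 1 — characteristic polynomial of 2×2 Sigma:
  det(Sigma - λI) = λ² - trace · λ + det = 0.
  trace = 4 + 4 = 8, det = 4·4 - (-1)² = 15.
Step 2 — discriminant:
  Δ = trace² - 4·det = 64 - 60 = 4.
Step 3 — eigenvalues:
  λ = (trace ± √Δ)/2 = (8 ± 2)/2,
  λ_1 = 5,  λ_2 = 3.

Step 4 — unit eigenvector for λ_1: solve (Sigma - λ_1 I)v = 0. First row:
  (4 - 5)·v_x + (-1)·v_y = 0, i.e. (-1)·v_x + (-1)·v_y = 0,
  so v ∝ (b, λ_1 - a) = (-1, 1); multiply by -1 so the first entry is positive: u = (1, -1).
  ||u|| = √((1)² + (-1)²) = √(2) ≈ 1.4142,
  v_1 = u/||u|| ≈ (0.7071, -0.7071) (||v_1|| = 1).

λ_1 = 5,  λ_2 = 3;  v_1 ≈ (0.7071, -0.7071)


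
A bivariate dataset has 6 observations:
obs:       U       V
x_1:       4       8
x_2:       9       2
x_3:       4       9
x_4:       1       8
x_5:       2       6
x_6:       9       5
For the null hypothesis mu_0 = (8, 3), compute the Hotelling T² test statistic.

Step 1 — sample mean vector:
  mean(U) = (4 + 9 + 4 + 1 + 2 + 9) / 6 = 29/6 = 4.8333
  mean(V) = (8 + 2 + 9 + 8 + 6 + 5) / 6 = 38/6 = 6.3333
  x̄ = (4.8333, 6.3333),  deviation x̄ - mu_0 = (4.8333, 6.3333) - (8, 3) = (-3.1667, 3.3333).

Step 2 — sample covariance matrix, S[i,j] = (1/(n-1)) · Σ_k (x_{k,i} - mean_i) · (x_{k,j} - mean_j), divisor n-1 = 5:
  S[U,U] = ((-0.8333)·(-0.8333) + (4.1667)·(4.1667) + (-0.8333)·(-0.8333) + (-3.8333)·(-3.8333) + (-2.8333)·(-2.8333) + (4.1667)·(4.1667)) / 5 = 58.8333/5 = 11.7667
  S[U,V] = ((-0.8333)·(1.6667) + (4.1667)·(-4.3333) + (-0.8333)·(2.6667) + (-3.8333)·(1.6667) + (-2.8333)·(-0.3333) + (4.1667)·(-1.3333)) / 5 = -32.6667/5 = -6.5333
  S[V,V] = ((1.6667)·(1.6667) + (-4.3333)·(-4.3333) + (2.6667)·(2.6667) + (1.6667)·(1.6667) + (-0.3333)·(-0.3333) + (-1.3333)·(-1.3333)) / 5 = 33.3333/5 = 6.6667
  S = [[11.7667, -6.5333],
 [-6.5333, 6.6667]].

Step 3 — invert S. det(S) = 11.7667·6.6667 - (-6.5333)² = 35.76.
  S^{-1} = (1/det) · [[d, -b], [-b, a]] = [[0.1864, 0.1827],
 [0.1827, 0.329]].

Step 4 — quadratic form (x̄ - mu_0)^T · S^{-1} · (x̄ - mu_0):
  S^{-1} · (x̄ - mu_0) = (0.0186, 0.5183),
  (x̄ - mu_0)^T · [...] = (-3.1667)·(0.0186) + (3.3333)·(0.5183) = 1.6685.

Step 5 — scale by n: T² = 6 · 1.6685 = 10.0112.

T² ≈ 10.0112


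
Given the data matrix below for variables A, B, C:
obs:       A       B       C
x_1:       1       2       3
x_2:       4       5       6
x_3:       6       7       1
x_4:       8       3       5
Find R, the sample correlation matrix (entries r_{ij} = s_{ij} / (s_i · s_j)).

Step 1 — column means:
  mean(A) = (1 + 4 + 6 + 8) / 4 = 19/4 = 4.75
  mean(B) = (2 + 5 + 7 + 3) / 4 = 17/4 = 4.25
  mean(C) = (3 + 6 + 1 + 5) / 4 = 15/4 = 3.75

Step 2 — sample variances and covariances s[i,j] = (1/(n-1)) · Σ_k (x_{k,i} - mean_i) · (x_{k,j} - mean_j), with n-1 = 3:
  s[A,A] = ((-3.75)·(-3.75) + (-0.75)·(-0.75) + (1.25)·(1.25) + (3.25)·(3.25)) / 3 = 26.75/3 = 8.9167
  s[A,B] = ((-3.75)·(-2.25) + (-0.75)·(0.75) + (1.25)·(2.75) + (3.25)·(-1.25)) / 3 = 7.25/3 = 2.4167
  s[A,C] = ((-3.75)·(-0.75) + (-0.75)·(2.25) + (1.25)·(-2.75) + (3.25)·(1.25)) / 3 = 1.75/3 = 0.5833
  s[B,B] = ((-2.25)·(-2.25) + (0.75)·(0.75) + (2.75)·(2.75) + (-1.25)·(-1.25)) / 3 = 14.75/3 = 4.9167
  s[B,C] = ((-2.25)·(-0.75) + (0.75)·(2.25) + (2.75)·(-2.75) + (-1.25)·(1.25)) / 3 = -5.75/3 = -1.9167
  s[C,C] = ((-0.75)·(-0.75) + (2.25)·(2.25) + (-2.75)·(-2.75) + (1.25)·(1.25)) / 3 = 14.75/3 = 4.9167
  Sample standard deviations s_i = √(s[i,i]):
  s(A) = √(8.9167) = 2.9861
  s(B) = √(4.9167) = 2.2174
  s(C) = √(4.9167) = 2.2174

Step 3 — r_{ij} = s_{ij} / (s_i · s_j):
  r[A,A] = 1 (diagonal).
  r[A,B] = 2.4167 / (2.9861 · 2.2174) = 2.4167 / 6.6212 = 0.365
  r[A,C] = 0.5833 / (2.9861 · 2.2174) = 0.5833 / 6.6212 = 0.0881
  r[B,B] = 1 (diagonal).
  r[B,C] = -1.9167 / (2.2174 · 2.2174) = -1.9167 / 4.9167 = -0.3898
  r[C,C] = 1 (diagonal).

R is symmetric with unit diagonal. Assembling:

R = [[1, 0.365, 0.0881],
 [0.365, 1, -0.3898],
 [0.0881, -0.3898, 1]]


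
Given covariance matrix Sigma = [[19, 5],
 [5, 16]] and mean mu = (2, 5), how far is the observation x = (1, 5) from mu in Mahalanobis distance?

Step 1 — centre the observation: (x - mu) = (-1, 0).

Step 2 — invert Sigma. det(Sigma) = 19·16 - (5)² = 279.
  Sigma^{-1} = (1/det) · [[d, -b], [-b, a]] = [[0.0573, -0.0179],
 [-0.0179, 0.0681]].

Step 3 — form the quadratic (x - mu)^T · Sigma^{-1} · (x - mu):
  Sigma^{-1} · (x - mu) = (-0.0573, 0.0179).
  (x - mu)^T · [Sigma^{-1} · (x - mu)] = (-1)·(-0.0573) + (0)·(0.0179) = 0.0573.

Step 4 — take square root: d = √(0.0573) ≈ 0.2395.

d(x, mu) = √(0.0573) ≈ 0.2395


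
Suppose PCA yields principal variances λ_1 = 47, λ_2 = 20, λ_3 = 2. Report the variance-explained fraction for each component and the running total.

Step 1 — total variance = trace(Sigma) = Σ λ_i = 47 + 20 + 2 = 69.

Step 2 — fraction explained by component i = λ_i / Σ λ:
  PC1: 47/69 = 0.6812
  PC2: 20/69 = 0.2899
  PC3: 2/69 = 0.029

Step 3 — cumulative fraction after k components = (λ_1 + ... + λ_k) / Σ λ:
  k = 1: 47/69 = 0.6812
  k = 2: (47 + 20)/69 = 67/69 = 0.971
  k = 3: (47 + 20 + 2)/69 = 69/69 = 1

Summary (fraction, with percent):

explained: PC1 0.6812 (68.12%), PC2 0.2899 (28.99%), PC3 0.029 (2.9%);  cumulative: 0.6812, 0.971, 1


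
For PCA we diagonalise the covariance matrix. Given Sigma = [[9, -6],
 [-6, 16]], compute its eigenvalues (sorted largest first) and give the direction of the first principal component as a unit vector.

Step 1 — characteristic polynomial of 2×2 Sigma:
  det(Sigma - λI) = λ² - trace · λ + det = 0.
  trace = 9 + 16 = 25, det = 9·16 - (-6)² = 108.
Step 2 — discriminant:
  Δ = trace² - 4·det = 625 - 432 = 193.
Step 3 — eigenvalues:
  λ = (trace ± √Δ)/2 = (25 ± 13.8924)/2,
  λ_1 = 19.4462,  λ_2 = 5.5538.

Step 4 — unit eigenvector for λ_1: solve (Sigma - λ_1 I)v = 0. First row:
  (9 - 19.4462)·v_x + (-6)·v_y = 0, i.e. (-10.4462)·v_x + (-6)·v_y = 0,
  so v ∝ (b, λ_1 - a) = (-6, 10.4462); multiply by -1 so the first entry is positive: u = (6, -10.4462).
  ||u|| = √((6)² + (-10.4462)²) = √(145.1236) ≈ 12.0467,
  v_1 = u/||u|| ≈ (0.4981, -0.8671) (||v_1|| = 1).

λ_1 = 19.4462,  λ_2 = 5.5538;  v_1 ≈ (0.4981, -0.8671)


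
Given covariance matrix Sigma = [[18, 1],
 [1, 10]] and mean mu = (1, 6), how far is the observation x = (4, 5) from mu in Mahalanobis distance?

Step 1 — centre the observation: (x - mu) = (3, -1).

Step 2 — invert Sigma. det(Sigma) = 18·10 - (1)² = 179.
  Sigma^{-1} = (1/det) · [[d, -b], [-b, a]] = [[0.0559, -0.0056],
 [-0.0056, 0.1006]].

Step 3 — form the quadratic (x - mu)^T · Sigma^{-1} · (x - mu):
  Sigma^{-1} · (x - mu) = (0.1732, -0.1173).
  (x - mu)^T · [Sigma^{-1} · (x - mu)] = (3)·(0.1732) + (-1)·(-0.1173) = 0.6369.

Step 4 — take square root: d = √(0.6369) ≈ 0.798.

d(x, mu) = √(0.6369) ≈ 0.798


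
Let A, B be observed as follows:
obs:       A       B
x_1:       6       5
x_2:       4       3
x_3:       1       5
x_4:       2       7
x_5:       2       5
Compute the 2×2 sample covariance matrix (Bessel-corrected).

Step 1 — column means:
  mean(A) = (6 + 4 + 1 + 2 + 2) / 5 = 15/5 = 3
  mean(B) = (5 + 3 + 5 + 7 + 5) / 5 = 25/5 = 5

Step 2 — sample covariance S[i,j] = (1/(n-1)) · Σ_k (x_{k,i} - mean_i) · (x_{k,j} - mean_j), with n-1 = 4.
  S[A,A] = ((3)·(3) + (1)·(1) + (-2)·(-2) + (-1)·(-1) + (-1)·(-1)) / 4 = 16/4 = 4
  S[A,B] = ((3)·(0) + (1)·(-2) + (-2)·(0) + (-1)·(2) + (-1)·(0)) / 4 = -4/4 = -1
  S[B,B] = ((0)·(0) + (-2)·(-2) + (0)·(0) + (2)·(2) + (0)·(0)) / 4 = 8/4 = 2

S is symmetric (S[j,i] = S[i,j]). Assembling:

S = [[4, -1],
 [-1, 2]]


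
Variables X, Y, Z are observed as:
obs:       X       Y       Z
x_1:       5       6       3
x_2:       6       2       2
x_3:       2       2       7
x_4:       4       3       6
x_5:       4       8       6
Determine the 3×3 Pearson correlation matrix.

Step 1 — column means:
  mean(X) = (5 + 6 + 2 + 4 + 4) / 5 = 21/5 = 4.2
  mean(Y) = (6 + 2 + 2 + 3 + 8) / 5 = 21/5 = 4.2
  mean(Z) = (3 + 2 + 7 + 6 + 6) / 5 = 24/5 = 4.8

Step 2 — sample variances and covariances s[i,j] = (1/(n-1)) · Σ_k (x_{k,i} - mean_i) · (x_{k,j} - mean_j), with n-1 = 4:
  s[X,X] = ((0.8)·(0.8) + (1.8)·(1.8) + (-2.2)·(-2.2) + (-0.2)·(-0.2) + (-0.2)·(-0.2)) / 4 = 8.8/4 = 2.2
  s[X,Y] = ((0.8)·(1.8) + (1.8)·(-2.2) + (-2.2)·(-2.2) + (-0.2)·(-1.2) + (-0.2)·(3.8)) / 4 = 1.8/4 = 0.45
  s[X,Z] = ((0.8)·(-1.8) + (1.8)·(-2.8) + (-2.2)·(2.2) + (-0.2)·(1.2) + (-0.2)·(1.2)) / 4 = -11.8/4 = -2.95
  s[Y,Y] = ((1.8)·(1.8) + (-2.2)·(-2.2) + (-2.2)·(-2.2) + (-1.2)·(-1.2) + (3.8)·(3.8)) / 4 = 28.8/4 = 7.2
  s[Y,Z] = ((1.8)·(-1.8) + (-2.2)·(-2.8) + (-2.2)·(2.2) + (-1.2)·(1.2) + (3.8)·(1.2)) / 4 = 1.2/4 = 0.3
  s[Z,Z] = ((-1.8)·(-1.8) + (-2.8)·(-2.8) + (2.2)·(2.2) + (1.2)·(1.2) + (1.2)·(1.2)) / 4 = 18.8/4 = 4.7
  Sample standard deviations s_i = √(s[i,i]):
  s(X) = √(2.2) = 1.4832
  s(Y) = √(7.2) = 2.6833
  s(Z) = √(4.7) = 2.1679

Step 3 — r_{ij} = s_{ij} / (s_i · s_j):
  r[X,X] = 1 (diagonal).
  r[X,Y] = 0.45 / (1.4832 · 2.6833) = 0.45 / 3.9799 = 0.1131
  r[X,Z] = -2.95 / (1.4832 · 2.1679) = -2.95 / 3.2156 = -0.9174
  r[Y,Y] = 1 (diagonal).
  r[Y,Z] = 0.3 / (2.6833 · 2.1679) = 0.3 / 5.8172 = 0.0516
  r[Z,Z] = 1 (diagonal).

R is symmetric with unit diagonal. Assembling:

R = [[1, 0.1131, -0.9174],
 [0.1131, 1, 0.0516],
 [-0.9174, 0.0516, 1]]


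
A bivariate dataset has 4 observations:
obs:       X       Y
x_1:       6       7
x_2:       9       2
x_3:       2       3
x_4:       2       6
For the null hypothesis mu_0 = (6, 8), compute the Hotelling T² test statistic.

Step 1 — sample mean vector:
  mean(X) = (6 + 9 + 2 + 2) / 4 = 19/4 = 4.75
  mean(Y) = (7 + 2 + 3 + 6) / 4 = 18/4 = 4.5
  x̄ = (4.75, 4.5),  deviation x̄ - mu_0 = (4.75, 4.5) - (6, 8) = (-1.25, -3.5).

Step 2 — sample covariance matrix, S[i,j] = (1/(n-1)) · Σ_k (x_{k,i} - mean_i) · (x_{k,j} - mean_j), divisor n-1 = 3:
  S[X,X] = ((1.25)·(1.25) + (4.25)·(4.25) + (-2.75)·(-2.75) + (-2.75)·(-2.75)) / 3 = 34.75/3 = 11.5833
  S[X,Y] = ((1.25)·(2.5) + (4.25)·(-2.5) + (-2.75)·(-1.5) + (-2.75)·(1.5)) / 3 = -7.5/3 = -2.5
  S[Y,Y] = ((2.5)·(2.5) + (-2.5)·(-2.5) + (-1.5)·(-1.5) + (1.5)·(1.5)) / 3 = 17/3 = 5.6667
  S = [[11.5833, -2.5],
 [-2.5, 5.6667]].

Step 3 — invert S. det(S) = 11.5833·5.6667 - (-2.5)² = 59.3889.
  S^{-1} = (1/det) · [[d, -b], [-b, a]] = [[0.0954, 0.0421],
 [0.0421, 0.195]].

Step 4 — quadratic form (x̄ - mu_0)^T · S^{-1} · (x̄ - mu_0):
  S^{-1} · (x̄ - mu_0) = (-0.2666, -0.7353),
  (x̄ - mu_0)^T · [...] = (-1.25)·(-0.2666) + (-3.5)·(-0.7353) = 2.9067.

Step 5 — scale by n: T² = 4 · 2.9067 = 11.6268.

T² ≈ 11.6268


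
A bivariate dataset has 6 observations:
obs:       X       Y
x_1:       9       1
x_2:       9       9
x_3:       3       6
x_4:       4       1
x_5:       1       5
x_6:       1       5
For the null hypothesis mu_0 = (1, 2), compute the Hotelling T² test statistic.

Step 1 — sample mean vector:
  mean(X) = (9 + 9 + 3 + 4 + 1 + 1) / 6 = 27/6 = 4.5
  mean(Y) = (1 + 9 + 6 + 1 + 5 + 5) / 6 = 27/6 = 4.5
  x̄ = (4.5, 4.5),  deviation x̄ - mu_0 = (4.5, 4.5) - (1, 2) = (3.5, 2.5).

Step 2 — sample covariance matrix, S[i,j] = (1/(n-1)) · Σ_k (x_{k,i} - mean_i) · (x_{k,j} - mean_j), divisor n-1 = 5:
  S[X,X] = ((4.5)·(4.5) + (4.5)·(4.5) + (-1.5)·(-1.5) + (-0.5)·(-0.5) + (-3.5)·(-3.5) + (-3.5)·(-3.5)) / 5 = 67.5/5 = 13.5
  S[X,Y] = ((4.5)·(-3.5) + (4.5)·(4.5) + (-1.5)·(1.5) + (-0.5)·(-3.5) + (-3.5)·(0.5) + (-3.5)·(0.5)) / 5 = 0.5/5 = 0.1
  S[Y,Y] = ((-3.5)·(-3.5) + (4.5)·(4.5) + (1.5)·(1.5) + (-3.5)·(-3.5) + (0.5)·(0.5) + (0.5)·(0.5)) / 5 = 47.5/5 = 9.5
  S = [[13.5, 0.1],
 [0.1, 9.5]].

Step 3 — invert S. det(S) = 13.5·9.5 - (0.1)² = 128.24.
  S^{-1} = (1/det) · [[d, -b], [-b, a]] = [[0.0741, -0.0008],
 [-0.0008, 0.1053]].

Step 4 — quadratic form (x̄ - mu_0)^T · S^{-1} · (x̄ - mu_0):
  S^{-1} · (x̄ - mu_0) = (0.2573, 0.2604),
  (x̄ - mu_0)^T · [...] = (3.5)·(0.2573) + (2.5)·(0.2604) = 1.5518.

Step 5 — scale by n: T² = 6 · 1.5518 = 9.3107.

T² ≈ 9.3107


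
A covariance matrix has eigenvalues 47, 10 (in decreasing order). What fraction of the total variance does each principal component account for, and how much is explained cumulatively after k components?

Step 1 — total variance = trace(Sigma) = Σ λ_i = 47 + 10 = 57.

Step 2 — fraction explained by component i = λ_i / Σ λ:
  PC1: 47/57 = 0.8246
  PC2: 10/57 = 0.1754

Step 3 — cumulative fraction after k components = (λ_1 + ... + λ_k) / Σ λ:
  k = 1: 47/57 = 0.8246
  k = 2: (47 + 10)/57 = 57/57 = 1

Summary (fraction, with percent):

explained: PC1 0.8246 (82.46%), PC2 0.1754 (17.54%);  cumulative: 0.8246, 1


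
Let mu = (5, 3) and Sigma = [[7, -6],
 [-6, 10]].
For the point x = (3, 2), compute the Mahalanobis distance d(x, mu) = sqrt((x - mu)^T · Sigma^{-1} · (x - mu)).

Step 1 — centre the observation: (x - mu) = (-2, -1).

Step 2 — invert Sigma. det(Sigma) = 7·10 - (-6)² = 34.
  Sigma^{-1} = (1/det) · [[d, -b], [-b, a]] = [[0.2941, 0.1765],
 [0.1765, 0.2059]].

Step 3 — form the quadratic (x - mu)^T · Sigma^{-1} · (x - mu):
  Sigma^{-1} · (x - mu) = (-0.7647, -0.5588).
  (x - mu)^T · [Sigma^{-1} · (x - mu)] = (-2)·(-0.7647) + (-1)·(-0.5588) = 2.0882.

Step 4 — take square root: d = √(2.0882) ≈ 1.4451.

d(x, mu) = √(2.0882) ≈ 1.4451


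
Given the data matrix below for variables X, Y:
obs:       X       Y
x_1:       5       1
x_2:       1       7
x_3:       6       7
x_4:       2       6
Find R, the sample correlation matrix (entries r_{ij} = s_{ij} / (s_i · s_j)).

Step 1 — column means:
  mean(X) = (5 + 1 + 6 + 2) / 4 = 14/4 = 3.5
  mean(Y) = (1 + 7 + 7 + 6) / 4 = 21/4 = 5.25

Step 2 — sample variances and covariances s[i,j] = (1/(n-1)) · Σ_k (x_{k,i} - mean_i) · (x_{k,j} - mean_j), with n-1 = 3:
  s[X,X] = ((1.5)·(1.5) + (-2.5)·(-2.5) + (2.5)·(2.5) + (-1.5)·(-1.5)) / 3 = 17/3 = 5.6667
  s[X,Y] = ((1.5)·(-4.25) + (-2.5)·(1.75) + (2.5)·(1.75) + (-1.5)·(0.75)) / 3 = -7.5/3 = -2.5
  s[Y,Y] = ((-4.25)·(-4.25) + (1.75)·(1.75) + (1.75)·(1.75) + (0.75)·(0.75)) / 3 = 24.75/3 = 8.25
  Sample standard deviations s_i = √(s[i,i]):
  s(X) = √(5.6667) = 2.3805
  s(Y) = √(8.25) = 2.8723

Step 3 — r_{ij} = s_{ij} / (s_i · s_j):
  r[X,X] = 1 (diagonal).
  r[X,Y] = -2.5 / (2.3805 · 2.8723) = -2.5 / 6.8374 = -0.3656
  r[Y,Y] = 1 (diagonal).

R is symmetric with unit diagonal. Assembling:

R = [[1, -0.3656],
 [-0.3656, 1]]


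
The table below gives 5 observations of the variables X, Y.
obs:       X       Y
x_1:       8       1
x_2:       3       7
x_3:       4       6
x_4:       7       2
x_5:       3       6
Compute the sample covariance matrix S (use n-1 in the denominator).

Step 1 — column means:
  mean(X) = (8 + 3 + 4 + 7 + 3) / 5 = 25/5 = 5
  mean(Y) = (1 + 7 + 6 + 2 + 6) / 5 = 22/5 = 4.4

Step 2 — sample covariance S[i,j] = (1/(n-1)) · Σ_k (x_{k,i} - mean_i) · (x_{k,j} - mean_j), with n-1 = 4.
  S[X,X] = ((3)·(3) + (-2)·(-2) + (-1)·(-1) + (2)·(2) + (-2)·(-2)) / 4 = 22/4 = 5.5
  S[X,Y] = ((3)·(-3.4) + (-2)·(2.6) + (-1)·(1.6) + (2)·(-2.4) + (-2)·(1.6)) / 4 = -25/4 = -6.25
  S[Y,Y] = ((-3.4)·(-3.4) + (2.6)·(2.6) + (1.6)·(1.6) + (-2.4)·(-2.4) + (1.6)·(1.6)) / 4 = 29.2/4 = 7.3

S is symmetric (S[j,i] = S[i,j]). Assembling:

S = [[5.5, -6.25],
 [-6.25, 7.3]]


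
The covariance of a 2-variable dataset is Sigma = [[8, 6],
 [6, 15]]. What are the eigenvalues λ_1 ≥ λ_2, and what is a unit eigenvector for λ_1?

Step 1 — characteristic polynomial of 2×2 Sigma:
  det(Sigma - λI) = λ² - trace · λ + det = 0.
  trace = 8 + 15 = 23, det = 8·15 - (6)² = 84.
Step 2 — discriminant:
  Δ = trace² - 4·det = 529 - 336 = 193.
Step 3 — eigenvalues:
  λ = (trace ± √Δ)/2 = (23 ± 13.8924)/2,
  λ_1 = 18.4462,  λ_2 = 4.5538.

Step 4 — unit eigenvector for λ_1: solve (Sigma - λ_1 I)v = 0. First row:
  (8 - 18.4462)·v_x + (6)·v_y = 0, i.e. (-10.4462)·v_x + (6)·v_y = 0,
  so v ∝ (b, λ_1 - a) = (6, 10.4462) = u.
  ||u|| = √((6)² + (10.4462)²) = √(145.1236) ≈ 12.0467,
  v_1 = u/||u|| ≈ (0.4981, 0.8671) (||v_1|| = 1).

λ_1 = 18.4462,  λ_2 = 4.5538;  v_1 ≈ (0.4981, 0.8671)


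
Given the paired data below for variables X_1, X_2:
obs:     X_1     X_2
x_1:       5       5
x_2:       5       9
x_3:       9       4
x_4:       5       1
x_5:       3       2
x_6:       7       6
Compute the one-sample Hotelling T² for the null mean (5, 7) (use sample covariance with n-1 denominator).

Step 1 — sample mean vector:
  mean(X_1) = (5 + 5 + 9 + 5 + 3 + 7) / 6 = 34/6 = 5.6667
  mean(X_2) = (5 + 9 + 4 + 1 + 2 + 6) / 6 = 27/6 = 4.5
  x̄ = (5.6667, 4.5),  deviation x̄ - mu_0 = (5.6667, 4.5) - (5, 7) = (0.6667, -2.5).

Step 2 — sample covariance matrix, S[i,j] = (1/(n-1)) · Σ_k (x_{k,i} - mean_i) · (x_{k,j} - mean_j), divisor n-1 = 5:
  S[X_1,X_1] = ((-0.6667)·(-0.6667) + (-0.6667)·(-0.6667) + (3.3333)·(3.3333) + (-0.6667)·(-0.6667) + (-2.6667)·(-2.6667) + (1.3333)·(1.3333)) / 5 = 21.3333/5 = 4.2667
  S[X_1,X_2] = ((-0.6667)·(0.5) + (-0.6667)·(4.5) + (3.3333)·(-0.5) + (-0.6667)·(-3.5) + (-2.6667)·(-2.5) + (1.3333)·(1.5)) / 5 = 6/5 = 1.2
  S[X_2,X_2] = ((0.5)·(0.5) + (4.5)·(4.5) + (-0.5)·(-0.5) + (-3.5)·(-3.5) + (-2.5)·(-2.5) + (1.5)·(1.5)) / 5 = 41.5/5 = 8.3
  S = [[4.2667, 1.2],
 [1.2, 8.3]].

Step 3 — invert S. det(S) = 4.2667·8.3 - (1.2)² = 33.9733.
  S^{-1} = (1/det) · [[d, -b], [-b, a]] = [[0.2443, -0.0353],
 [-0.0353, 0.1256]].

Step 4 — quadratic form (x̄ - mu_0)^T · S^{-1} · (x̄ - mu_0):
  S^{-1} · (x̄ - mu_0) = (0.2512, -0.3375),
  (x̄ - mu_0)^T · [...] = (0.6667)·(0.2512) + (-2.5)·(-0.3375) = 1.0113.

Step 5 — scale by n: T² = 6 · 1.0113 = 6.0675.

T² ≈ 6.0675


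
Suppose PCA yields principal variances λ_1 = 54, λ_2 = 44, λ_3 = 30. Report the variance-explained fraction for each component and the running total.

Step 1 — total variance = trace(Sigma) = Σ λ_i = 54 + 44 + 30 = 128.

Step 2 — fraction explained by component i = λ_i / Σ λ:
  PC1: 54/128 = 0.4219
  PC2: 44/128 = 0.3438
  PC3: 30/128 = 0.2344

Step 3 — cumulative fraction after k components = (λ_1 + ... + λ_k) / Σ λ:
  k = 1: 54/128 = 0.4219
  k = 2: (54 + 44)/128 = 98/128 = 0.7656
  k = 3: (54 + 44 + 30)/128 = 128/128 = 1

Summary (fraction, with percent):

explained: PC1 0.4219 (42.19%), PC2 0.3438 (34.38%), PC3 0.2344 (23.44%);  cumulative: 0.4219, 0.7656, 1


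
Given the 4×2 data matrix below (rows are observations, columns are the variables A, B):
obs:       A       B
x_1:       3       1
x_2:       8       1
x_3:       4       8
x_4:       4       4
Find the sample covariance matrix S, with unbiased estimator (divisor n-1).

Step 1 — column means:
  mean(A) = (3 + 8 + 4 + 4) / 4 = 19/4 = 4.75
  mean(B) = (1 + 1 + 8 + 4) / 4 = 14/4 = 3.5

Step 2 — sample covariance S[i,j] = (1/(n-1)) · Σ_k (x_{k,i} - mean_i) · (x_{k,j} - mean_j), with n-1 = 3.
  S[A,A] = ((-1.75)·(-1.75) + (3.25)·(3.25) + (-0.75)·(-0.75) + (-0.75)·(-0.75)) / 3 = 14.75/3 = 4.9167
  S[A,B] = ((-1.75)·(-2.5) + (3.25)·(-2.5) + (-0.75)·(4.5) + (-0.75)·(0.5)) / 3 = -7.5/3 = -2.5
  S[B,B] = ((-2.5)·(-2.5) + (-2.5)·(-2.5) + (4.5)·(4.5) + (0.5)·(0.5)) / 3 = 33/3 = 11

S is symmetric (S[j,i] = S[i,j]). Assembling:

S = [[4.9167, -2.5],
 [-2.5, 11]]


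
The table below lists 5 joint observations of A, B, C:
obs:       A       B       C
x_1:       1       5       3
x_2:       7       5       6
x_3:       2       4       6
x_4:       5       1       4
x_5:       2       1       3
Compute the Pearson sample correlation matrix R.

Step 1 — column means:
  mean(A) = (1 + 7 + 2 + 5 + 2) / 5 = 17/5 = 3.4
  mean(B) = (5 + 5 + 4 + 1 + 1) / 5 = 16/5 = 3.2
  mean(C) = (3 + 6 + 6 + 4 + 3) / 5 = 22/5 = 4.4

Step 2 — sample variances and covariances s[i,j] = (1/(n-1)) · Σ_k (x_{k,i} - mean_i) · (x_{k,j} - mean_j), with n-1 = 4:
  s[A,A] = ((-2.4)·(-2.4) + (3.6)·(3.6) + (-1.4)·(-1.4) + (1.6)·(1.6) + (-1.4)·(-1.4)) / 4 = 25.2/4 = 6.3
  s[A,B] = ((-2.4)·(1.8) + (3.6)·(1.8) + (-1.4)·(0.8) + (1.6)·(-2.2) + (-1.4)·(-2.2)) / 4 = 0.6/4 = 0.15
  s[A,C] = ((-2.4)·(-1.4) + (3.6)·(1.6) + (-1.4)·(1.6) + (1.6)·(-0.4) + (-1.4)·(-1.4)) / 4 = 8.2/4 = 2.05
  s[B,B] = ((1.8)·(1.8) + (1.8)·(1.8) + (0.8)·(0.8) + (-2.2)·(-2.2) + (-2.2)·(-2.2)) / 4 = 16.8/4 = 4.2
  s[B,C] = ((1.8)·(-1.4) + (1.8)·(1.6) + (0.8)·(1.6) + (-2.2)·(-0.4) + (-2.2)·(-1.4)) / 4 = 5.6/4 = 1.4
  s[C,C] = ((-1.4)·(-1.4) + (1.6)·(1.6) + (1.6)·(1.6) + (-0.4)·(-0.4) + (-1.4)·(-1.4)) / 4 = 9.2/4 = 2.3
  Sample standard deviations s_i = √(s[i,i]):
  s(A) = √(6.3) = 2.51
  s(B) = √(4.2) = 2.0494
  s(C) = √(2.3) = 1.5166

Step 3 — r_{ij} = s_{ij} / (s_i · s_j):
  r[A,A] = 1 (diagonal).
  r[A,B] = 0.15 / (2.51 · 2.0494) = 0.15 / 5.1439 = 0.0292
  r[A,C] = 2.05 / (2.51 · 1.5166) = 2.05 / 3.8066 = 0.5385
  r[B,B] = 1 (diagonal).
  r[B,C] = 1.4 / (2.0494 · 1.5166) = 1.4 / 3.1081 = 0.4504
  r[C,C] = 1 (diagonal).

R is symmetric with unit diagonal. Assembling:

R = [[1, 0.0292, 0.5385],
 [0.0292, 1, 0.4504],
 [0.5385, 0.4504, 1]]


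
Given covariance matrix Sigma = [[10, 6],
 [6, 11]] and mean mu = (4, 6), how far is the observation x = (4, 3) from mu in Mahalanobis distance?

Step 1 — centre the observation: (x - mu) = (0, -3).

Step 2 — invert Sigma. det(Sigma) = 10·11 - (6)² = 74.
  Sigma^{-1} = (1/det) · [[d, -b], [-b, a]] = [[0.1486, -0.0811],
 [-0.0811, 0.1351]].

Step 3 — form the quadratic (x - mu)^T · Sigma^{-1} · (x - mu):
  Sigma^{-1} · (x - mu) = (0.2432, -0.4054).
  (x - mu)^T · [Sigma^{-1} · (x - mu)] = (0)·(0.2432) + (-3)·(-0.4054) = 1.2162.

Step 4 — take square root: d = √(1.2162) ≈ 1.1028.

d(x, mu) = √(1.2162) ≈ 1.1028


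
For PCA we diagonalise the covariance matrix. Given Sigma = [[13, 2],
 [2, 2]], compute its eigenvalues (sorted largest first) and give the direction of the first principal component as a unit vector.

Step 1 — characteristic polynomial of 2×2 Sigma:
  det(Sigma - λI) = λ² - trace · λ + det = 0.
  trace = 13 + 2 = 15, det = 13·2 - (2)² = 22.
Step 2 — discriminant:
  Δ = trace² - 4·det = 225 - 88 = 137.
Step 3 — eigenvalues:
  λ = (trace ± √Δ)/2 = (15 ± 11.7047)/2,
  λ_1 = 13.3523,  λ_2 = 1.6477.

Step 4 — unit eigenvector for λ_1: solve (Sigma - λ_1 I)v = 0. First row:
  (13 - 13.3523)·v_x + (2)·v_y = 0, i.e. (-0.3523)·v_x + (2)·v_y = 0,
  so v ∝ (b, λ_1 - a) = (2, 0.3523) = u.
  ||u|| = √((2)² + (0.3523)²) = √(4.1242) ≈ 2.0308,
  v_1 = u/||u|| ≈ (0.9848, 0.1735) (||v_1|| = 1).

λ_1 = 13.3523,  λ_2 = 1.6477;  v_1 ≈ (0.9848, 0.1735)


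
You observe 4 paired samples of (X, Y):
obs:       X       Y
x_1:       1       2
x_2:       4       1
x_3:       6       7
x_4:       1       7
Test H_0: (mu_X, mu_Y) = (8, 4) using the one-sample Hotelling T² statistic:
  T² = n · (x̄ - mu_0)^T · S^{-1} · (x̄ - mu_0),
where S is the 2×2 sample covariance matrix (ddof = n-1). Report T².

Step 1 — sample mean vector:
  mean(X) = (1 + 4 + 6 + 1) / 4 = 12/4 = 3
  mean(Y) = (2 + 1 + 7 + 7) / 4 = 17/4 = 4.25
  x̄ = (3, 4.25),  deviation x̄ - mu_0 = (3, 4.25) - (8, 4) = (-5, 0.25).

Step 2 — sample covariance matrix, S[i,j] = (1/(n-1)) · Σ_k (x_{k,i} - mean_i) · (x_{k,j} - mean_j), divisor n-1 = 3:
  S[X,X] = ((-2)·(-2) + (1)·(1) + (3)·(3) + (-2)·(-2)) / 3 = 18/3 = 6
  S[X,Y] = ((-2)·(-2.25) + (1)·(-3.25) + (3)·(2.75) + (-2)·(2.75)) / 3 = 4/3 = 1.3333
  S[Y,Y] = ((-2.25)·(-2.25) + (-3.25)·(-3.25) + (2.75)·(2.75) + (2.75)·(2.75)) / 3 = 30.75/3 = 10.25
  S = [[6, 1.3333],
 [1.3333, 10.25]].

Step 3 — invert S. det(S) = 6·10.25 - (1.3333)² = 59.7222.
  S^{-1} = (1/det) · [[d, -b], [-b, a]] = [[0.1716, -0.0223],
 [-0.0223, 0.1005]].

Step 4 — quadratic form (x̄ - mu_0)^T · S^{-1} · (x̄ - mu_0):
  S^{-1} · (x̄ - mu_0) = (-0.8637, 0.1367),
  (x̄ - mu_0)^T · [...] = (-5)·(-0.8637) + (0.25)·(0.1367) = 4.3528.

Step 5 — scale by n: T² = 4 · 4.3528 = 17.4112.

T² ≈ 17.4112


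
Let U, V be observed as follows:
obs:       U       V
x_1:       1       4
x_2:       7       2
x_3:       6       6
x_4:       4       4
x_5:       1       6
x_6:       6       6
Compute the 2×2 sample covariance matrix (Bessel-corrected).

Step 1 — column means:
  mean(U) = (1 + 7 + 6 + 4 + 1 + 6) / 6 = 25/6 = 4.1667
  mean(V) = (4 + 2 + 6 + 4 + 6 + 6) / 6 = 28/6 = 4.6667

Step 2 — sample covariance S[i,j] = (1/(n-1)) · Σ_k (x_{k,i} - mean_i) · (x_{k,j} - mean_j), with n-1 = 5.
  S[U,U] = ((-3.1667)·(-3.1667) + (2.8333)·(2.8333) + (1.8333)·(1.8333) + (-0.1667)·(-0.1667) + (-3.1667)·(-3.1667) + (1.8333)·(1.8333)) / 5 = 34.8333/5 = 6.9667
  S[U,V] = ((-3.1667)·(-0.6667) + (2.8333)·(-2.6667) + (1.8333)·(1.3333) + (-0.1667)·(-0.6667) + (-3.1667)·(1.3333) + (1.8333)·(1.3333)) / 5 = -4.6667/5 = -0.9333
  S[V,V] = ((-0.6667)·(-0.6667) + (-2.6667)·(-2.6667) + (1.3333)·(1.3333) + (-0.6667)·(-0.6667) + (1.3333)·(1.3333) + (1.3333)·(1.3333)) / 5 = 13.3333/5 = 2.6667

S is symmetric (S[j,i] = S[i,j]). Assembling:

S = [[6.9667, -0.9333],
 [-0.9333, 2.6667]]


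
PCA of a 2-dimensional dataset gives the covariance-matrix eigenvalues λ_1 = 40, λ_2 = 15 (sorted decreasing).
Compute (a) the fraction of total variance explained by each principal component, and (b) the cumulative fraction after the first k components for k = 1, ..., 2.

Step 1 — total variance = trace(Sigma) = Σ λ_i = 40 + 15 = 55.

Step 2 — fraction explained by component i = λ_i / Σ λ:
  PC1: 40/55 = 0.7273
  PC2: 15/55 = 0.2727

Step 3 — cumulative fraction after k components = (λ_1 + ... + λ_k) / Σ λ:
  k = 1: 40/55 = 0.7273
  k = 2: (40 + 15)/55 = 55/55 = 1

Summary (fraction, with percent):

explained: PC1 0.7273 (72.73%), PC2 0.2727 (27.27%);  cumulative: 0.7273, 1


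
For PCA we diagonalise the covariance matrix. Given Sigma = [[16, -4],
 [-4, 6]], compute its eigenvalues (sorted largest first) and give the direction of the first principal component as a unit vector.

Step 1 — characteristic polynomial of 2×2 Sigma:
  det(Sigma - λI) = λ² - trace · λ + det = 0.
  trace = 16 + 6 = 22, det = 16·6 - (-4)² = 80.
Step 2 — discriminant:
  Δ = trace² - 4·det = 484 - 320 = 164.
Step 3 — eigenvalues:
  λ = (trace ± √Δ)/2 = (22 ± 12.8062)/2,
  λ_1 = 17.4031,  λ_2 = 4.5969.

Step 4 — unit eigenvector for λ_1: solve (Sigma - λ_1 I)v = 0. First row:
  (16 - 17.4031)·v_x + (-4)·v_y = 0, i.e. (-1.4031)·v_x + (-4)·v_y = 0,
  so v ∝ (b, λ_1 - a) = (-4, 1.4031); multiply by -1 so the first entry is positive: u = (4, -1.4031).
  ||u|| = √((4)² + (-1.4031)²) = √(17.9688) ≈ 4.239,
  v_1 = u/||u|| ≈ (0.9436, -0.331) (||v_1|| = 1).

λ_1 = 17.4031,  λ_2 = 4.5969;  v_1 ≈ (0.9436, -0.331)
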